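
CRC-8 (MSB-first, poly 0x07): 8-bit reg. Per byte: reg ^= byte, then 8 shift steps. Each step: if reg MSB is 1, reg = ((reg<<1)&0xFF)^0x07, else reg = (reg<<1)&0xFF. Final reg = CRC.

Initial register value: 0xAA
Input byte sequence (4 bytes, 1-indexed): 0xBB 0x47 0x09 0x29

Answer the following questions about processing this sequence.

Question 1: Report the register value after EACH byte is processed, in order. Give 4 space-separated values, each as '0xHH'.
0x77 0x90 0xC6 0x83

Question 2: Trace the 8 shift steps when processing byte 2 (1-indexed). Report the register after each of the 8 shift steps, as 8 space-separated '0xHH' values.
After byte 1 (0xBB): reg=0x77
Register before byte 2: 0x77
After XOR with byte 0x47: 0x30

Answer: 0x60 0xC0 0x87 0x09 0x12 0x24 0x48 0x90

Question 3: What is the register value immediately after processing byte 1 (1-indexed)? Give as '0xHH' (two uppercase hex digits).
Answer: 0x77

Derivation:
After byte 1 (0xBB): reg=0x77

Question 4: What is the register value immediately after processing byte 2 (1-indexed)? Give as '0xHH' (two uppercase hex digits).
Answer: 0x90

Derivation:
After byte 1 (0xBB): reg=0x77
After byte 2 (0x47): reg=0x90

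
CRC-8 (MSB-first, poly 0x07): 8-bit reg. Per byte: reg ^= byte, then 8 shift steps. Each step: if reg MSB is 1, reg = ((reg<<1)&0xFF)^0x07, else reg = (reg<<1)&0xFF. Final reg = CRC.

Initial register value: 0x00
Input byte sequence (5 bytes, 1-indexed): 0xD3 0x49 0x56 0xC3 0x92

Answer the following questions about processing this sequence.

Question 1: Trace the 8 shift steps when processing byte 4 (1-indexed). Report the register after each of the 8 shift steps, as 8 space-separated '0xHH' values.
Answer: 0x24 0x48 0x90 0x27 0x4E 0x9C 0x3F 0x7E

Derivation:
After byte 1 (0xD3): reg=0x37
After byte 2 (0x49): reg=0x7D
After byte 3 (0x56): reg=0xD1
Register before byte 4: 0xD1
After XOR with byte 0xC3: 0x12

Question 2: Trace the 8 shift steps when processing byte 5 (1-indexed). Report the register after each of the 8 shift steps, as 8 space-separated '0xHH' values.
Answer: 0xDF 0xB9 0x75 0xEA 0xD3 0xA1 0x45 0x8A

Derivation:
After byte 1 (0xD3): reg=0x37
After byte 2 (0x49): reg=0x7D
After byte 3 (0x56): reg=0xD1
After byte 4 (0xC3): reg=0x7E
Register before byte 5: 0x7E
After XOR with byte 0x92: 0xEC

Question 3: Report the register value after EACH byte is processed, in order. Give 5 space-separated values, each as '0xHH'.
0x37 0x7D 0xD1 0x7E 0x8A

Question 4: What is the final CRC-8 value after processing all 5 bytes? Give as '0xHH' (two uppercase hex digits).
After byte 1 (0xD3): reg=0x37
After byte 2 (0x49): reg=0x7D
After byte 3 (0x56): reg=0xD1
After byte 4 (0xC3): reg=0x7E
After byte 5 (0x92): reg=0x8A

Answer: 0x8A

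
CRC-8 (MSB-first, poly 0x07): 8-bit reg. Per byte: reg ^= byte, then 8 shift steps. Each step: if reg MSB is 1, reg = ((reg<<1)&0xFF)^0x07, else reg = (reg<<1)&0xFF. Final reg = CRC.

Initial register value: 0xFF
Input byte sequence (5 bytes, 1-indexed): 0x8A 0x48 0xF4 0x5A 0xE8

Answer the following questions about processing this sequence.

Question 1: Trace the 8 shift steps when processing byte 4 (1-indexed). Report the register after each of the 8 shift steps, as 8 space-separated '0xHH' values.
After byte 1 (0x8A): reg=0x4C
After byte 2 (0x48): reg=0x1C
After byte 3 (0xF4): reg=0x96
Register before byte 4: 0x96
After XOR with byte 0x5A: 0xCC

Answer: 0x9F 0x39 0x72 0xE4 0xCF 0x99 0x35 0x6A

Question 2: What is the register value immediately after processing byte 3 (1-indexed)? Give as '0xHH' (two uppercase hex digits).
After byte 1 (0x8A): reg=0x4C
After byte 2 (0x48): reg=0x1C
After byte 3 (0xF4): reg=0x96

Answer: 0x96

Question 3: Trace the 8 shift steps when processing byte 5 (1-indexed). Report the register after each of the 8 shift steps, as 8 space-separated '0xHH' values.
Answer: 0x03 0x06 0x0C 0x18 0x30 0x60 0xC0 0x87

Derivation:
After byte 1 (0x8A): reg=0x4C
After byte 2 (0x48): reg=0x1C
After byte 3 (0xF4): reg=0x96
After byte 4 (0x5A): reg=0x6A
Register before byte 5: 0x6A
After XOR with byte 0xE8: 0x82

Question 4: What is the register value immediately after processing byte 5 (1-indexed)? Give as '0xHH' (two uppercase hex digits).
Answer: 0x87

Derivation:
After byte 1 (0x8A): reg=0x4C
After byte 2 (0x48): reg=0x1C
After byte 3 (0xF4): reg=0x96
After byte 4 (0x5A): reg=0x6A
After byte 5 (0xE8): reg=0x87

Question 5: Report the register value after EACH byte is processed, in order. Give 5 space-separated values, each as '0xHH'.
0x4C 0x1C 0x96 0x6A 0x87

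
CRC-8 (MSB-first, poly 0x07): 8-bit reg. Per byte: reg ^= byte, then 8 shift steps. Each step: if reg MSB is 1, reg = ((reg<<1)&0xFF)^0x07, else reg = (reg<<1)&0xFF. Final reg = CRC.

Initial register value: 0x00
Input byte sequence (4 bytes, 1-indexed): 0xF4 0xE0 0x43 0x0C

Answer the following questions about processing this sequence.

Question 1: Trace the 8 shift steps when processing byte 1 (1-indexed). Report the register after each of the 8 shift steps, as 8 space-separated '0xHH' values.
Register before byte 1: 0x00
After XOR with byte 0xF4: 0xF4

Answer: 0xEF 0xD9 0xB5 0x6D 0xDA 0xB3 0x61 0xC2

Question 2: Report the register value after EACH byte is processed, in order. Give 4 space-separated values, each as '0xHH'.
0xC2 0xEE 0x4A 0xD5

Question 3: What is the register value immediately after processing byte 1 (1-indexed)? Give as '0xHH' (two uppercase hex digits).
Answer: 0xC2

Derivation:
After byte 1 (0xF4): reg=0xC2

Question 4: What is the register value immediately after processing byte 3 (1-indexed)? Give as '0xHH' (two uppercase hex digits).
After byte 1 (0xF4): reg=0xC2
After byte 2 (0xE0): reg=0xEE
After byte 3 (0x43): reg=0x4A

Answer: 0x4A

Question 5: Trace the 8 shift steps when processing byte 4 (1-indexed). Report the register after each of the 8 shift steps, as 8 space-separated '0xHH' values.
After byte 1 (0xF4): reg=0xC2
After byte 2 (0xE0): reg=0xEE
After byte 3 (0x43): reg=0x4A
Register before byte 4: 0x4A
After XOR with byte 0x0C: 0x46

Answer: 0x8C 0x1F 0x3E 0x7C 0xF8 0xF7 0xE9 0xD5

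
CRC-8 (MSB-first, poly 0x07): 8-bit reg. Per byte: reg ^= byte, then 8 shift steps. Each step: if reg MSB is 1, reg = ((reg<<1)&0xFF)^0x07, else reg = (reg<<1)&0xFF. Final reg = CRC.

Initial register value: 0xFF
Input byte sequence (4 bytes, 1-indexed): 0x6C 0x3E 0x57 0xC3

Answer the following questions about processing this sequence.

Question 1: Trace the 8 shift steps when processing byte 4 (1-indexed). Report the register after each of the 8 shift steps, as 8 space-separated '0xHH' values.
Answer: 0xB4 0x6F 0xDE 0xBB 0x71 0xE2 0xC3 0x81

Derivation:
After byte 1 (0x6C): reg=0xF0
After byte 2 (0x3E): reg=0x64
After byte 3 (0x57): reg=0x99
Register before byte 4: 0x99
After XOR with byte 0xC3: 0x5A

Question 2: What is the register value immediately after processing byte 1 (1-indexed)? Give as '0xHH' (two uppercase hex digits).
Answer: 0xF0

Derivation:
After byte 1 (0x6C): reg=0xF0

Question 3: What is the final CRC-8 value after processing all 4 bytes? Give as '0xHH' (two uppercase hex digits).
Answer: 0x81

Derivation:
After byte 1 (0x6C): reg=0xF0
After byte 2 (0x3E): reg=0x64
After byte 3 (0x57): reg=0x99
After byte 4 (0xC3): reg=0x81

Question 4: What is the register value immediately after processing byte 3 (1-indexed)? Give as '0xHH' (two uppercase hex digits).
After byte 1 (0x6C): reg=0xF0
After byte 2 (0x3E): reg=0x64
After byte 3 (0x57): reg=0x99

Answer: 0x99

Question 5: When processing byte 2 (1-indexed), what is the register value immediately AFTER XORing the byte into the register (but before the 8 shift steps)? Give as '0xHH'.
Register before byte 2: 0xF0
Byte 2: 0x3E
0xF0 XOR 0x3E = 0xCE

Answer: 0xCE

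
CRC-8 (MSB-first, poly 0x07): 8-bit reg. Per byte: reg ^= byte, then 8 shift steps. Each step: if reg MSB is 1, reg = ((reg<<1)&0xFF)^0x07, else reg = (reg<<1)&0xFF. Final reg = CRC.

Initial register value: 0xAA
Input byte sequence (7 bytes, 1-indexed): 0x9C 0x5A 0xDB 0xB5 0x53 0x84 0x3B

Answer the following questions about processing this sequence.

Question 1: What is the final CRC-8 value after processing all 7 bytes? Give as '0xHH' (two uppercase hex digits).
After byte 1 (0x9C): reg=0x82
After byte 2 (0x5A): reg=0x06
After byte 3 (0xDB): reg=0x1D
After byte 4 (0xB5): reg=0x51
After byte 5 (0x53): reg=0x0E
After byte 6 (0x84): reg=0xBF
After byte 7 (0x3B): reg=0x95

Answer: 0x95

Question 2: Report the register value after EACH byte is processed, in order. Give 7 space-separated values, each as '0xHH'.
0x82 0x06 0x1D 0x51 0x0E 0xBF 0x95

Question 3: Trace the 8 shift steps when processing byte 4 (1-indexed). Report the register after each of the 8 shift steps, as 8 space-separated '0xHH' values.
After byte 1 (0x9C): reg=0x82
After byte 2 (0x5A): reg=0x06
After byte 3 (0xDB): reg=0x1D
Register before byte 4: 0x1D
After XOR with byte 0xB5: 0xA8

Answer: 0x57 0xAE 0x5B 0xB6 0x6B 0xD6 0xAB 0x51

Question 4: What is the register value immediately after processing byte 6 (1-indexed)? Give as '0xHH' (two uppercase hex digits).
Answer: 0xBF

Derivation:
After byte 1 (0x9C): reg=0x82
After byte 2 (0x5A): reg=0x06
After byte 3 (0xDB): reg=0x1D
After byte 4 (0xB5): reg=0x51
After byte 5 (0x53): reg=0x0E
After byte 6 (0x84): reg=0xBF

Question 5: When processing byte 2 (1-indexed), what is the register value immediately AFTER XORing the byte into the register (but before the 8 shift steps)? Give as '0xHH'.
Answer: 0xD8

Derivation:
Register before byte 2: 0x82
Byte 2: 0x5A
0x82 XOR 0x5A = 0xD8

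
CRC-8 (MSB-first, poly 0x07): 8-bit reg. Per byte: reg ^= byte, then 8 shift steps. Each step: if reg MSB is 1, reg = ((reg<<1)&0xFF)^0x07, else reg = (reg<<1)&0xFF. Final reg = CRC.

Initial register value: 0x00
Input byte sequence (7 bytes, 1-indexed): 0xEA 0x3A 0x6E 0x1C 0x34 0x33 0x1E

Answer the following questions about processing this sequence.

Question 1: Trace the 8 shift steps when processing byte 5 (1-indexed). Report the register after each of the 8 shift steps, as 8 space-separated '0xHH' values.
Answer: 0xBD 0x7D 0xFA 0xF3 0xE1 0xC5 0x8D 0x1D

Derivation:
After byte 1 (0xEA): reg=0x98
After byte 2 (0x3A): reg=0x67
After byte 3 (0x6E): reg=0x3F
After byte 4 (0x1C): reg=0xE9
Register before byte 5: 0xE9
After XOR with byte 0x34: 0xDD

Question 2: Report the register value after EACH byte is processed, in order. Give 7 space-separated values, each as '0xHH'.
0x98 0x67 0x3F 0xE9 0x1D 0xCA 0x22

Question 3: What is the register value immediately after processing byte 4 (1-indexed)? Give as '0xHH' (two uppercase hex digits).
After byte 1 (0xEA): reg=0x98
After byte 2 (0x3A): reg=0x67
After byte 3 (0x6E): reg=0x3F
After byte 4 (0x1C): reg=0xE9

Answer: 0xE9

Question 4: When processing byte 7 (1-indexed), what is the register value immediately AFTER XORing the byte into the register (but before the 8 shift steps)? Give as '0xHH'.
Answer: 0xD4

Derivation:
Register before byte 7: 0xCA
Byte 7: 0x1E
0xCA XOR 0x1E = 0xD4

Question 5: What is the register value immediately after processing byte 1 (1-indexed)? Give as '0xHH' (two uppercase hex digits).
Answer: 0x98

Derivation:
After byte 1 (0xEA): reg=0x98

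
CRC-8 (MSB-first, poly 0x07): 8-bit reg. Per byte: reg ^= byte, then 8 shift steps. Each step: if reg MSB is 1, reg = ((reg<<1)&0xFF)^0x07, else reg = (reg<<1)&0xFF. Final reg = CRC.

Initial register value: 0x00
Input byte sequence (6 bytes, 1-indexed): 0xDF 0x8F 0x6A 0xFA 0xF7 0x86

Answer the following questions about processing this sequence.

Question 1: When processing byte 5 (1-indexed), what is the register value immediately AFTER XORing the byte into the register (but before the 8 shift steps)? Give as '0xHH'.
Answer: 0x3B

Derivation:
Register before byte 5: 0xCC
Byte 5: 0xF7
0xCC XOR 0xF7 = 0x3B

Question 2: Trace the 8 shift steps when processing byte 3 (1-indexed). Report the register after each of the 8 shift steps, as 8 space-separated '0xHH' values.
After byte 1 (0xDF): reg=0x13
After byte 2 (0x8F): reg=0xDD
Register before byte 3: 0xDD
After XOR with byte 0x6A: 0xB7

Answer: 0x69 0xD2 0xA3 0x41 0x82 0x03 0x06 0x0C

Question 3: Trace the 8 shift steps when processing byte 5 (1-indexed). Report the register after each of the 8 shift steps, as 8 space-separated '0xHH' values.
Answer: 0x76 0xEC 0xDF 0xB9 0x75 0xEA 0xD3 0xA1

Derivation:
After byte 1 (0xDF): reg=0x13
After byte 2 (0x8F): reg=0xDD
After byte 3 (0x6A): reg=0x0C
After byte 4 (0xFA): reg=0xCC
Register before byte 5: 0xCC
After XOR with byte 0xF7: 0x3B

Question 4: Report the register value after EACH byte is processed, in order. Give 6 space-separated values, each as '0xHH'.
0x13 0xDD 0x0C 0xCC 0xA1 0xF5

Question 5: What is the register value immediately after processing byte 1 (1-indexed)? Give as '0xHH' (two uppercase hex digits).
Answer: 0x13

Derivation:
After byte 1 (0xDF): reg=0x13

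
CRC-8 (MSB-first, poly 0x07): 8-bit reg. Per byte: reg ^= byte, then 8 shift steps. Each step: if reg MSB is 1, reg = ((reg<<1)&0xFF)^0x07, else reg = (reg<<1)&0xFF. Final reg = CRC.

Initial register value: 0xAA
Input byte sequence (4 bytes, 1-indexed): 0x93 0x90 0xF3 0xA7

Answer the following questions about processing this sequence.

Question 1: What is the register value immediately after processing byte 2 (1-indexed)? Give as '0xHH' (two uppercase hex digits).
Answer: 0xBD

Derivation:
After byte 1 (0x93): reg=0xAF
After byte 2 (0x90): reg=0xBD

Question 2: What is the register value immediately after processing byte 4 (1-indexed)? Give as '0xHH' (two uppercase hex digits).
After byte 1 (0x93): reg=0xAF
After byte 2 (0x90): reg=0xBD
After byte 3 (0xF3): reg=0xED
After byte 4 (0xA7): reg=0xF1

Answer: 0xF1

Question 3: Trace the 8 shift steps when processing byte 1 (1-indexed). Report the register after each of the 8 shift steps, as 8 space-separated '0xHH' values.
Register before byte 1: 0xAA
After XOR with byte 0x93: 0x39

Answer: 0x72 0xE4 0xCF 0x99 0x35 0x6A 0xD4 0xAF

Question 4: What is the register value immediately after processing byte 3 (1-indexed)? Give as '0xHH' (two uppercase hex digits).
Answer: 0xED

Derivation:
After byte 1 (0x93): reg=0xAF
After byte 2 (0x90): reg=0xBD
After byte 3 (0xF3): reg=0xED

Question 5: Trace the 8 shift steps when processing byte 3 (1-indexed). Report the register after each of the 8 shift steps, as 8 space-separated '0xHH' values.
After byte 1 (0x93): reg=0xAF
After byte 2 (0x90): reg=0xBD
Register before byte 3: 0xBD
After XOR with byte 0xF3: 0x4E

Answer: 0x9C 0x3F 0x7E 0xFC 0xFF 0xF9 0xF5 0xED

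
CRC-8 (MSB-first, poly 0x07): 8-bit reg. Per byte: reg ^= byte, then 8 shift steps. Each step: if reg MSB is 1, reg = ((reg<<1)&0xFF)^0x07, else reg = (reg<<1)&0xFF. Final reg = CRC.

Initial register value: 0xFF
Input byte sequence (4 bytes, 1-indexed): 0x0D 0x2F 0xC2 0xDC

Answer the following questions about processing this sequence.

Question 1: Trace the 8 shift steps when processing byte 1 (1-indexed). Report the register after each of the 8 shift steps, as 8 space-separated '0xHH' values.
Answer: 0xE3 0xC1 0x85 0x0D 0x1A 0x34 0x68 0xD0

Derivation:
Register before byte 1: 0xFF
After XOR with byte 0x0D: 0xF2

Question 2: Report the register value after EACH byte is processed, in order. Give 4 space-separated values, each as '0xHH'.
0xD0 0xF3 0x97 0xF6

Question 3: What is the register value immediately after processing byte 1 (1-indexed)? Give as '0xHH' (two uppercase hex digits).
After byte 1 (0x0D): reg=0xD0

Answer: 0xD0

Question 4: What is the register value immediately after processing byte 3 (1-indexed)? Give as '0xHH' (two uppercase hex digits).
After byte 1 (0x0D): reg=0xD0
After byte 2 (0x2F): reg=0xF3
After byte 3 (0xC2): reg=0x97

Answer: 0x97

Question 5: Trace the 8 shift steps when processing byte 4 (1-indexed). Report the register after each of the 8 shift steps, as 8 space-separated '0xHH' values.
Answer: 0x96 0x2B 0x56 0xAC 0x5F 0xBE 0x7B 0xF6

Derivation:
After byte 1 (0x0D): reg=0xD0
After byte 2 (0x2F): reg=0xF3
After byte 3 (0xC2): reg=0x97
Register before byte 4: 0x97
After XOR with byte 0xDC: 0x4B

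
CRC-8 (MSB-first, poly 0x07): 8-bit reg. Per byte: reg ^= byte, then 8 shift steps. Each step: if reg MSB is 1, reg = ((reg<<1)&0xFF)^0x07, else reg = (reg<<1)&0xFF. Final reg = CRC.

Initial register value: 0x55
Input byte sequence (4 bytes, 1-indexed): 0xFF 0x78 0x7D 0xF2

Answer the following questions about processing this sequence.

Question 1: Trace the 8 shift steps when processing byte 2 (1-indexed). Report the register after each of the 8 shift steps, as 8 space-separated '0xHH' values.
After byte 1 (0xFF): reg=0x5F
Register before byte 2: 0x5F
After XOR with byte 0x78: 0x27

Answer: 0x4E 0x9C 0x3F 0x7E 0xFC 0xFF 0xF9 0xF5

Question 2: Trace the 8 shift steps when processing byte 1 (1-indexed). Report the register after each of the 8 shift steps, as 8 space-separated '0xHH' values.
Answer: 0x53 0xA6 0x4B 0x96 0x2B 0x56 0xAC 0x5F

Derivation:
Register before byte 1: 0x55
After XOR with byte 0xFF: 0xAA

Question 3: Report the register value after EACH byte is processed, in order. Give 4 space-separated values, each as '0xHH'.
0x5F 0xF5 0xB1 0xCE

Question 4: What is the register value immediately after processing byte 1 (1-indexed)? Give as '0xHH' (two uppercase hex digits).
Answer: 0x5F

Derivation:
After byte 1 (0xFF): reg=0x5F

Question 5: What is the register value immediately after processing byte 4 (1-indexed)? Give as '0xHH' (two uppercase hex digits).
Answer: 0xCE

Derivation:
After byte 1 (0xFF): reg=0x5F
After byte 2 (0x78): reg=0xF5
After byte 3 (0x7D): reg=0xB1
After byte 4 (0xF2): reg=0xCE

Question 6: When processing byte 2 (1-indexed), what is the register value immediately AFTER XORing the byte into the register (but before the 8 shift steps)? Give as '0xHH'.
Register before byte 2: 0x5F
Byte 2: 0x78
0x5F XOR 0x78 = 0x27

Answer: 0x27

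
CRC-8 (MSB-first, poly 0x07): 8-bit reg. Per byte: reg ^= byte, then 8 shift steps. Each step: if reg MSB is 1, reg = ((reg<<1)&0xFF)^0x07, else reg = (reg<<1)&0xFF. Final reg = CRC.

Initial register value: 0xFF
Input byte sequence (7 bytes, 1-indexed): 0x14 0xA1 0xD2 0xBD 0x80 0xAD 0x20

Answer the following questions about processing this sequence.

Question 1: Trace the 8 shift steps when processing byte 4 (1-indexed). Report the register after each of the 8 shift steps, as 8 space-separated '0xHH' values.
After byte 1 (0x14): reg=0x9F
After byte 2 (0xA1): reg=0xBA
After byte 3 (0xD2): reg=0x1F
Register before byte 4: 0x1F
After XOR with byte 0xBD: 0xA2

Answer: 0x43 0x86 0x0B 0x16 0x2C 0x58 0xB0 0x67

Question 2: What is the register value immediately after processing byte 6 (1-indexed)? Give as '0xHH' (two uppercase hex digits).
After byte 1 (0x14): reg=0x9F
After byte 2 (0xA1): reg=0xBA
After byte 3 (0xD2): reg=0x1F
After byte 4 (0xBD): reg=0x67
After byte 5 (0x80): reg=0xBB
After byte 6 (0xAD): reg=0x62

Answer: 0x62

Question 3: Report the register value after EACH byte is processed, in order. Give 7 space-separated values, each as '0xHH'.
0x9F 0xBA 0x1F 0x67 0xBB 0x62 0xC9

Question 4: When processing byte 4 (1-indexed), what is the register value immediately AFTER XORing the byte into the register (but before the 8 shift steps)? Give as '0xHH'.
Answer: 0xA2

Derivation:
Register before byte 4: 0x1F
Byte 4: 0xBD
0x1F XOR 0xBD = 0xA2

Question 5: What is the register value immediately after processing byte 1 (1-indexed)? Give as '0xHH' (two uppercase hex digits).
Answer: 0x9F

Derivation:
After byte 1 (0x14): reg=0x9F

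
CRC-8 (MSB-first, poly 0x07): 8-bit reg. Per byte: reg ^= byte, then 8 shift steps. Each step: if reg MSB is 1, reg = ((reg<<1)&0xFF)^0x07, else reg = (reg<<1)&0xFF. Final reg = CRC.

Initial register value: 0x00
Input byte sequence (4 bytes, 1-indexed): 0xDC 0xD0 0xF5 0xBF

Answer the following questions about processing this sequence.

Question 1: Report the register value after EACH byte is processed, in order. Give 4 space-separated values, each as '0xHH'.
0x1A 0x78 0xAA 0x6B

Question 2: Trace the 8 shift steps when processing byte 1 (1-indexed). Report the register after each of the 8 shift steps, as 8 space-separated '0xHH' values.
Register before byte 1: 0x00
After XOR with byte 0xDC: 0xDC

Answer: 0xBF 0x79 0xF2 0xE3 0xC1 0x85 0x0D 0x1A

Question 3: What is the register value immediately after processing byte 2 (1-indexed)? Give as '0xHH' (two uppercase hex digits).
After byte 1 (0xDC): reg=0x1A
After byte 2 (0xD0): reg=0x78

Answer: 0x78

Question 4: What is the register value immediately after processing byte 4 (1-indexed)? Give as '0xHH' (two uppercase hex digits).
Answer: 0x6B

Derivation:
After byte 1 (0xDC): reg=0x1A
After byte 2 (0xD0): reg=0x78
After byte 3 (0xF5): reg=0xAA
After byte 4 (0xBF): reg=0x6B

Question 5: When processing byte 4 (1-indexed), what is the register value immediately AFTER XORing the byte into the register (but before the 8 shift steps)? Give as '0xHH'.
Register before byte 4: 0xAA
Byte 4: 0xBF
0xAA XOR 0xBF = 0x15

Answer: 0x15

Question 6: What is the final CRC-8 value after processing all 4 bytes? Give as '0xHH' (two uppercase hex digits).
After byte 1 (0xDC): reg=0x1A
After byte 2 (0xD0): reg=0x78
After byte 3 (0xF5): reg=0xAA
After byte 4 (0xBF): reg=0x6B

Answer: 0x6B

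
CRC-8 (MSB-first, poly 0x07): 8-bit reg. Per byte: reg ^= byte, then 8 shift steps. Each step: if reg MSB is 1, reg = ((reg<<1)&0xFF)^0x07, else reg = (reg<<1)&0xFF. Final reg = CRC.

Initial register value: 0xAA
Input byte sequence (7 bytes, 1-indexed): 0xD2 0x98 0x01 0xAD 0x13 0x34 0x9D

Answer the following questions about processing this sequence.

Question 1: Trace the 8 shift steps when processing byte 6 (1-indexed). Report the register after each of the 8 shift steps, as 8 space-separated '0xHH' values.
After byte 1 (0xD2): reg=0x6F
After byte 2 (0x98): reg=0xCB
After byte 3 (0x01): reg=0x78
After byte 4 (0xAD): reg=0x25
After byte 5 (0x13): reg=0x82
Register before byte 6: 0x82
After XOR with byte 0x34: 0xB6

Answer: 0x6B 0xD6 0xAB 0x51 0xA2 0x43 0x86 0x0B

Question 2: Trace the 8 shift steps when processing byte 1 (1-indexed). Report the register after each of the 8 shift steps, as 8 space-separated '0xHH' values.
Answer: 0xF0 0xE7 0xC9 0x95 0x2D 0x5A 0xB4 0x6F

Derivation:
Register before byte 1: 0xAA
After XOR with byte 0xD2: 0x78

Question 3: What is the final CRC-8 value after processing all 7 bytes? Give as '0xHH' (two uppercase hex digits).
Answer: 0xEB

Derivation:
After byte 1 (0xD2): reg=0x6F
After byte 2 (0x98): reg=0xCB
After byte 3 (0x01): reg=0x78
After byte 4 (0xAD): reg=0x25
After byte 5 (0x13): reg=0x82
After byte 6 (0x34): reg=0x0B
After byte 7 (0x9D): reg=0xEB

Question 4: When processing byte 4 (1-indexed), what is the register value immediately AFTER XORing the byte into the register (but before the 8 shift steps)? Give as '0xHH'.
Register before byte 4: 0x78
Byte 4: 0xAD
0x78 XOR 0xAD = 0xD5

Answer: 0xD5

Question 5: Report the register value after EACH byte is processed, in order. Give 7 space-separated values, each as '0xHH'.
0x6F 0xCB 0x78 0x25 0x82 0x0B 0xEB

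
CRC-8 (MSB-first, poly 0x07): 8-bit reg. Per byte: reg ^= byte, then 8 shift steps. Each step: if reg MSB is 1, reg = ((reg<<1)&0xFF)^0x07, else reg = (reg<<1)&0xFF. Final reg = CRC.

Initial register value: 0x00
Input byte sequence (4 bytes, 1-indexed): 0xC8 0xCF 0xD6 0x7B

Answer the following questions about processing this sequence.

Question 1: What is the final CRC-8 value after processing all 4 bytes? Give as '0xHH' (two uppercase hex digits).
After byte 1 (0xC8): reg=0x76
After byte 2 (0xCF): reg=0x26
After byte 3 (0xD6): reg=0xDE
After byte 4 (0x7B): reg=0x72

Answer: 0x72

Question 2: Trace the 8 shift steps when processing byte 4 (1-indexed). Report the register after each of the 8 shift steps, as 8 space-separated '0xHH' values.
Answer: 0x4D 0x9A 0x33 0x66 0xCC 0x9F 0x39 0x72

Derivation:
After byte 1 (0xC8): reg=0x76
After byte 2 (0xCF): reg=0x26
After byte 3 (0xD6): reg=0xDE
Register before byte 4: 0xDE
After XOR with byte 0x7B: 0xA5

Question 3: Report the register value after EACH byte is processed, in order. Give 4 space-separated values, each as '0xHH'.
0x76 0x26 0xDE 0x72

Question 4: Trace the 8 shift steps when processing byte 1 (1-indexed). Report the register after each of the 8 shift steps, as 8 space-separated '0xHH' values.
Answer: 0x97 0x29 0x52 0xA4 0x4F 0x9E 0x3B 0x76

Derivation:
Register before byte 1: 0x00
After XOR with byte 0xC8: 0xC8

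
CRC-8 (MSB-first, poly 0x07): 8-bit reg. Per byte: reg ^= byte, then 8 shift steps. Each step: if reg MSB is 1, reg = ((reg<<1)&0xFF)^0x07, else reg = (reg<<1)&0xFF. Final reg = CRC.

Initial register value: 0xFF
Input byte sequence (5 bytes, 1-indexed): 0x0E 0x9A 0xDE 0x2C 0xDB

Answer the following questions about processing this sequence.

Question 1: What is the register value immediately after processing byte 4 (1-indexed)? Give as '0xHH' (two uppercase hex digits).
Answer: 0x93

Derivation:
After byte 1 (0x0E): reg=0xD9
After byte 2 (0x9A): reg=0xCE
After byte 3 (0xDE): reg=0x70
After byte 4 (0x2C): reg=0x93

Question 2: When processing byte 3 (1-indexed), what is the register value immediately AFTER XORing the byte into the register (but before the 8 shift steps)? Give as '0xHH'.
Register before byte 3: 0xCE
Byte 3: 0xDE
0xCE XOR 0xDE = 0x10

Answer: 0x10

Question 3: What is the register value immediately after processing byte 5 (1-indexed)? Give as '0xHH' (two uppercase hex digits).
Answer: 0xFF

Derivation:
After byte 1 (0x0E): reg=0xD9
After byte 2 (0x9A): reg=0xCE
After byte 3 (0xDE): reg=0x70
After byte 4 (0x2C): reg=0x93
After byte 5 (0xDB): reg=0xFF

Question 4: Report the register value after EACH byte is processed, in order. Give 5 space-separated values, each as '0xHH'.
0xD9 0xCE 0x70 0x93 0xFF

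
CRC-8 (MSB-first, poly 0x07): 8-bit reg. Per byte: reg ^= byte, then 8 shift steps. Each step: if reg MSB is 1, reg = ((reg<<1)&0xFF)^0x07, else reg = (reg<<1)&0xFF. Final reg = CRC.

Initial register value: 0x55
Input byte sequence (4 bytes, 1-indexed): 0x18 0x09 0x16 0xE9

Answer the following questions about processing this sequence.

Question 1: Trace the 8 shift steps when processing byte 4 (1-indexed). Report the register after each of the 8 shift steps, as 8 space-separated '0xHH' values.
Answer: 0x42 0x84 0x0F 0x1E 0x3C 0x78 0xF0 0xE7

Derivation:
After byte 1 (0x18): reg=0xE4
After byte 2 (0x09): reg=0x8D
After byte 3 (0x16): reg=0xC8
Register before byte 4: 0xC8
After XOR with byte 0xE9: 0x21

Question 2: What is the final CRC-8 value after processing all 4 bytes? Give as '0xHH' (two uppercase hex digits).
After byte 1 (0x18): reg=0xE4
After byte 2 (0x09): reg=0x8D
After byte 3 (0x16): reg=0xC8
After byte 4 (0xE9): reg=0xE7

Answer: 0xE7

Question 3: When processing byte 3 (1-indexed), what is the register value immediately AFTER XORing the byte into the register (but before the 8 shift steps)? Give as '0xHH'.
Answer: 0x9B

Derivation:
Register before byte 3: 0x8D
Byte 3: 0x16
0x8D XOR 0x16 = 0x9B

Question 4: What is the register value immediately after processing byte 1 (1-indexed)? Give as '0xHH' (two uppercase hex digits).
After byte 1 (0x18): reg=0xE4

Answer: 0xE4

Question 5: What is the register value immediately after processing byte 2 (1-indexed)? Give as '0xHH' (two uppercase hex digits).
Answer: 0x8D

Derivation:
After byte 1 (0x18): reg=0xE4
After byte 2 (0x09): reg=0x8D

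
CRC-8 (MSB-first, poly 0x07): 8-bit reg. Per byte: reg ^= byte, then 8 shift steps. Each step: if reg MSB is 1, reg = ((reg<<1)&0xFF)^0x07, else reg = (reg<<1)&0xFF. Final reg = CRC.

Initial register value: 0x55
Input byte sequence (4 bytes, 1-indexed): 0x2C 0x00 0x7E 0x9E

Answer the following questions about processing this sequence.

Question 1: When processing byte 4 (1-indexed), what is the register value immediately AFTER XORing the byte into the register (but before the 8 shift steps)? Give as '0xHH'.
Answer: 0xBE

Derivation:
Register before byte 4: 0x20
Byte 4: 0x9E
0x20 XOR 0x9E = 0xBE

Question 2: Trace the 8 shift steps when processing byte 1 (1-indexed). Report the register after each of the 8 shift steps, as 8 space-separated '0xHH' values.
Answer: 0xF2 0xE3 0xC1 0x85 0x0D 0x1A 0x34 0x68

Derivation:
Register before byte 1: 0x55
After XOR with byte 0x2C: 0x79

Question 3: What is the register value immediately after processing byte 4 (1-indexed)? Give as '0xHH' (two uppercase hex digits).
Answer: 0x33

Derivation:
After byte 1 (0x2C): reg=0x68
After byte 2 (0x00): reg=0x1F
After byte 3 (0x7E): reg=0x20
After byte 4 (0x9E): reg=0x33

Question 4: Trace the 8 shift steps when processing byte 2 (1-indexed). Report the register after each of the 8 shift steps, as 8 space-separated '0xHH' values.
After byte 1 (0x2C): reg=0x68
Register before byte 2: 0x68
After XOR with byte 0x00: 0x68

Answer: 0xD0 0xA7 0x49 0x92 0x23 0x46 0x8C 0x1F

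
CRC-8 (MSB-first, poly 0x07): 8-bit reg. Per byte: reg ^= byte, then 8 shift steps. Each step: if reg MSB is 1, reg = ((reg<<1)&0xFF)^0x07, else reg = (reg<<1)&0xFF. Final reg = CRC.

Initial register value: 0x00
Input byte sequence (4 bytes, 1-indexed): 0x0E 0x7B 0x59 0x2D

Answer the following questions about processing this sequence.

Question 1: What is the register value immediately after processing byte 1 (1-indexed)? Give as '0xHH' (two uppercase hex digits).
After byte 1 (0x0E): reg=0x2A

Answer: 0x2A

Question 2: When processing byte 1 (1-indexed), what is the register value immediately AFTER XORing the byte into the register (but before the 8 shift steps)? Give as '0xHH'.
Register before byte 1: 0x00
Byte 1: 0x0E
0x00 XOR 0x0E = 0x0E

Answer: 0x0E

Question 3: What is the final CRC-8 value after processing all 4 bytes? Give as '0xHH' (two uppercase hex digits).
Answer: 0x3D

Derivation:
After byte 1 (0x0E): reg=0x2A
After byte 2 (0x7B): reg=0xB0
After byte 3 (0x59): reg=0x91
After byte 4 (0x2D): reg=0x3D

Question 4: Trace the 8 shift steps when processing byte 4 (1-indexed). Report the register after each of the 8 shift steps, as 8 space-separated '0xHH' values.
After byte 1 (0x0E): reg=0x2A
After byte 2 (0x7B): reg=0xB0
After byte 3 (0x59): reg=0x91
Register before byte 4: 0x91
After XOR with byte 0x2D: 0xBC

Answer: 0x7F 0xFE 0xFB 0xF1 0xE5 0xCD 0x9D 0x3D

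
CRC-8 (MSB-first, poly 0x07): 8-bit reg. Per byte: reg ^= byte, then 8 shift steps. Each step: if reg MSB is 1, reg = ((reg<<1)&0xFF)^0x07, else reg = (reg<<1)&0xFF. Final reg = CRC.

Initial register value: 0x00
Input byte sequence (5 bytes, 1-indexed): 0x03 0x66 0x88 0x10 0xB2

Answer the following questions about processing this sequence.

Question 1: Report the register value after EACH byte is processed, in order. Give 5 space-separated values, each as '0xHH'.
0x09 0x0A 0x87 0xEC 0x9D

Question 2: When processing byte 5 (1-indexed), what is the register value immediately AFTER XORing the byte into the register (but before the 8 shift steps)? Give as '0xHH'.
Register before byte 5: 0xEC
Byte 5: 0xB2
0xEC XOR 0xB2 = 0x5E

Answer: 0x5E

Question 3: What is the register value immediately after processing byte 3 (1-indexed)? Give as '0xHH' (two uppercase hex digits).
Answer: 0x87

Derivation:
After byte 1 (0x03): reg=0x09
After byte 2 (0x66): reg=0x0A
After byte 3 (0x88): reg=0x87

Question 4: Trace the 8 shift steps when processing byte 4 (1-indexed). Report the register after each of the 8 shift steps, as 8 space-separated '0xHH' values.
Answer: 0x29 0x52 0xA4 0x4F 0x9E 0x3B 0x76 0xEC

Derivation:
After byte 1 (0x03): reg=0x09
After byte 2 (0x66): reg=0x0A
After byte 3 (0x88): reg=0x87
Register before byte 4: 0x87
After XOR with byte 0x10: 0x97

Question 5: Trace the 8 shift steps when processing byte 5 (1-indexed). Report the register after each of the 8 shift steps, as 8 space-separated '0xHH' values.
After byte 1 (0x03): reg=0x09
After byte 2 (0x66): reg=0x0A
After byte 3 (0x88): reg=0x87
After byte 4 (0x10): reg=0xEC
Register before byte 5: 0xEC
After XOR with byte 0xB2: 0x5E

Answer: 0xBC 0x7F 0xFE 0xFB 0xF1 0xE5 0xCD 0x9D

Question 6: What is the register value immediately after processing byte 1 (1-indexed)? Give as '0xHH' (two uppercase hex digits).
After byte 1 (0x03): reg=0x09

Answer: 0x09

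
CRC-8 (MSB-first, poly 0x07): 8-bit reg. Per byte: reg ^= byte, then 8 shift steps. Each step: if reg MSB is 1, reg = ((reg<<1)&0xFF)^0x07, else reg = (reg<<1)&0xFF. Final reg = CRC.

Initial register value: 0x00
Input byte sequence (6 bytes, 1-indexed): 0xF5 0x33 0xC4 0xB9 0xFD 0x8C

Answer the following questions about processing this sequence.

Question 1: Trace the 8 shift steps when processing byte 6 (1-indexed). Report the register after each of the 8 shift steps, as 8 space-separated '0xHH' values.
After byte 1 (0xF5): reg=0xC5
After byte 2 (0x33): reg=0xCC
After byte 3 (0xC4): reg=0x38
After byte 4 (0xB9): reg=0x8E
After byte 5 (0xFD): reg=0x5E
Register before byte 6: 0x5E
After XOR with byte 0x8C: 0xD2

Answer: 0xA3 0x41 0x82 0x03 0x06 0x0C 0x18 0x30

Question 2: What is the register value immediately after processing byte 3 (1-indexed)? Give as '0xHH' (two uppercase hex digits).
After byte 1 (0xF5): reg=0xC5
After byte 2 (0x33): reg=0xCC
After byte 3 (0xC4): reg=0x38

Answer: 0x38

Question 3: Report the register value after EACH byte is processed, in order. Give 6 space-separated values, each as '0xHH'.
0xC5 0xCC 0x38 0x8E 0x5E 0x30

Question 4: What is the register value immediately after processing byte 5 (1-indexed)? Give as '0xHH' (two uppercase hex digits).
Answer: 0x5E

Derivation:
After byte 1 (0xF5): reg=0xC5
After byte 2 (0x33): reg=0xCC
After byte 3 (0xC4): reg=0x38
After byte 4 (0xB9): reg=0x8E
After byte 5 (0xFD): reg=0x5E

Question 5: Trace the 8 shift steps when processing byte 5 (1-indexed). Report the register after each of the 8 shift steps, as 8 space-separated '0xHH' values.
After byte 1 (0xF5): reg=0xC5
After byte 2 (0x33): reg=0xCC
After byte 3 (0xC4): reg=0x38
After byte 4 (0xB9): reg=0x8E
Register before byte 5: 0x8E
After XOR with byte 0xFD: 0x73

Answer: 0xE6 0xCB 0x91 0x25 0x4A 0x94 0x2F 0x5E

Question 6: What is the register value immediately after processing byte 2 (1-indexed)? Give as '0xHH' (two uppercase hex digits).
Answer: 0xCC

Derivation:
After byte 1 (0xF5): reg=0xC5
After byte 2 (0x33): reg=0xCC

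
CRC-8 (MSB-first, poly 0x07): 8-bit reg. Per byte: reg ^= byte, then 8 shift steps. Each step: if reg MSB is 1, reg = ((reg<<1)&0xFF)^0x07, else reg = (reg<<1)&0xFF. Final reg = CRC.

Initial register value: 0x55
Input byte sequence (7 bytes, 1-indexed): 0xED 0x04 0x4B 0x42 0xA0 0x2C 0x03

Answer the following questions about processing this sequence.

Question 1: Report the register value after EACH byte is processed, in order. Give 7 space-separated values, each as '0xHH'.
0x21 0xFB 0x19 0x86 0xF2 0x14 0x65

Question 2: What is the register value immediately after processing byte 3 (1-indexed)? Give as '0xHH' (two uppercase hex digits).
Answer: 0x19

Derivation:
After byte 1 (0xED): reg=0x21
After byte 2 (0x04): reg=0xFB
After byte 3 (0x4B): reg=0x19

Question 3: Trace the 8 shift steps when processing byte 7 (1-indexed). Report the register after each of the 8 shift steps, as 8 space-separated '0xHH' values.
After byte 1 (0xED): reg=0x21
After byte 2 (0x04): reg=0xFB
After byte 3 (0x4B): reg=0x19
After byte 4 (0x42): reg=0x86
After byte 5 (0xA0): reg=0xF2
After byte 6 (0x2C): reg=0x14
Register before byte 7: 0x14
After XOR with byte 0x03: 0x17

Answer: 0x2E 0x5C 0xB8 0x77 0xEE 0xDB 0xB1 0x65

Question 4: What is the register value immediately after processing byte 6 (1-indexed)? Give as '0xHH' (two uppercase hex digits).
After byte 1 (0xED): reg=0x21
After byte 2 (0x04): reg=0xFB
After byte 3 (0x4B): reg=0x19
After byte 4 (0x42): reg=0x86
After byte 5 (0xA0): reg=0xF2
After byte 6 (0x2C): reg=0x14

Answer: 0x14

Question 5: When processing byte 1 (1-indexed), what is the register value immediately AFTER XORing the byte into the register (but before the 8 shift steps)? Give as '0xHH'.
Register before byte 1: 0x55
Byte 1: 0xED
0x55 XOR 0xED = 0xB8

Answer: 0xB8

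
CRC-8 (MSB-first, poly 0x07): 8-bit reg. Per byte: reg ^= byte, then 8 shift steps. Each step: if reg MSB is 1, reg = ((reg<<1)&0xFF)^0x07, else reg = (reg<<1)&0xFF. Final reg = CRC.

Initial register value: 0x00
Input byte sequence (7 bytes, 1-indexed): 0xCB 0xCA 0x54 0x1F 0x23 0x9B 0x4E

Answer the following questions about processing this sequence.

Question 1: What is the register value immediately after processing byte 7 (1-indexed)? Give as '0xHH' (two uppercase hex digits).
After byte 1 (0xCB): reg=0x7F
After byte 2 (0xCA): reg=0x02
After byte 3 (0x54): reg=0xA5
After byte 4 (0x1F): reg=0x2F
After byte 5 (0x23): reg=0x24
After byte 6 (0x9B): reg=0x34
After byte 7 (0x4E): reg=0x61

Answer: 0x61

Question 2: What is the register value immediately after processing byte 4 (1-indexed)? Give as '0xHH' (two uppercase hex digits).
After byte 1 (0xCB): reg=0x7F
After byte 2 (0xCA): reg=0x02
After byte 3 (0x54): reg=0xA5
After byte 4 (0x1F): reg=0x2F

Answer: 0x2F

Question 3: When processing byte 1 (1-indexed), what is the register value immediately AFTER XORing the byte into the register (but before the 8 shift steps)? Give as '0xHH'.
Answer: 0xCB

Derivation:
Register before byte 1: 0x00
Byte 1: 0xCB
0x00 XOR 0xCB = 0xCB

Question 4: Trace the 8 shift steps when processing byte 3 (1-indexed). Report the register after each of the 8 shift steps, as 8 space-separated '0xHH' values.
After byte 1 (0xCB): reg=0x7F
After byte 2 (0xCA): reg=0x02
Register before byte 3: 0x02
After XOR with byte 0x54: 0x56

Answer: 0xAC 0x5F 0xBE 0x7B 0xF6 0xEB 0xD1 0xA5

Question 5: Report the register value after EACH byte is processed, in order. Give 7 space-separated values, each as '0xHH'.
0x7F 0x02 0xA5 0x2F 0x24 0x34 0x61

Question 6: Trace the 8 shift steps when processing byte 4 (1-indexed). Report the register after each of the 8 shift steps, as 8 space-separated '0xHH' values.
After byte 1 (0xCB): reg=0x7F
After byte 2 (0xCA): reg=0x02
After byte 3 (0x54): reg=0xA5
Register before byte 4: 0xA5
After XOR with byte 0x1F: 0xBA

Answer: 0x73 0xE6 0xCB 0x91 0x25 0x4A 0x94 0x2F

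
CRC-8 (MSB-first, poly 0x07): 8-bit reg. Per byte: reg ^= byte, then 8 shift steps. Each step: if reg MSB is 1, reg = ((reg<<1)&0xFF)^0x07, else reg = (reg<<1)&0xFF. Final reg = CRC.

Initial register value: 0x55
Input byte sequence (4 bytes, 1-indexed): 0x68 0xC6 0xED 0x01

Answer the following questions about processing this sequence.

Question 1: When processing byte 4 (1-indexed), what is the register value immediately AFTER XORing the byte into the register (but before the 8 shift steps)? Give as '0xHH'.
Answer: 0x6F

Derivation:
Register before byte 4: 0x6E
Byte 4: 0x01
0x6E XOR 0x01 = 0x6F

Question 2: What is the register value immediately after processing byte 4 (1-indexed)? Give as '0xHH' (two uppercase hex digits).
After byte 1 (0x68): reg=0xB3
After byte 2 (0xC6): reg=0x4C
After byte 3 (0xED): reg=0x6E
After byte 4 (0x01): reg=0x0A

Answer: 0x0A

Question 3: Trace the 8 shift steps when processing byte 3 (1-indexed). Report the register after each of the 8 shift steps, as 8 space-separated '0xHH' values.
Answer: 0x45 0x8A 0x13 0x26 0x4C 0x98 0x37 0x6E

Derivation:
After byte 1 (0x68): reg=0xB3
After byte 2 (0xC6): reg=0x4C
Register before byte 3: 0x4C
After XOR with byte 0xED: 0xA1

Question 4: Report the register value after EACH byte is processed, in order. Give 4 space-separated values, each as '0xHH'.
0xB3 0x4C 0x6E 0x0A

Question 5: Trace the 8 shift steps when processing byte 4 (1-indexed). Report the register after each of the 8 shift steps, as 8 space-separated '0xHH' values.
Answer: 0xDE 0xBB 0x71 0xE2 0xC3 0x81 0x05 0x0A

Derivation:
After byte 1 (0x68): reg=0xB3
After byte 2 (0xC6): reg=0x4C
After byte 3 (0xED): reg=0x6E
Register before byte 4: 0x6E
After XOR with byte 0x01: 0x6F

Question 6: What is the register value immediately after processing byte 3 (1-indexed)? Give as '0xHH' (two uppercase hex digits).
After byte 1 (0x68): reg=0xB3
After byte 2 (0xC6): reg=0x4C
After byte 3 (0xED): reg=0x6E

Answer: 0x6E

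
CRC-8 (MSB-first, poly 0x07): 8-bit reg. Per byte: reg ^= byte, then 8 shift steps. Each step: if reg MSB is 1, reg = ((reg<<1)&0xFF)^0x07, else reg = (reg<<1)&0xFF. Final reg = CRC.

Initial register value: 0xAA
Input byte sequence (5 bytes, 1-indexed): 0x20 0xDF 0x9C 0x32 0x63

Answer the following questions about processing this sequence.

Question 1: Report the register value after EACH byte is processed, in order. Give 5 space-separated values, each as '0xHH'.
0xBF 0x27 0x28 0x46 0xFB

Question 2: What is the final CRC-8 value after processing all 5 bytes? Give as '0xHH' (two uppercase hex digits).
After byte 1 (0x20): reg=0xBF
After byte 2 (0xDF): reg=0x27
After byte 3 (0x9C): reg=0x28
After byte 4 (0x32): reg=0x46
After byte 5 (0x63): reg=0xFB

Answer: 0xFB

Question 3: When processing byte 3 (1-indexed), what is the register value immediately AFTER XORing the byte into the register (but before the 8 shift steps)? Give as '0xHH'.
Answer: 0xBB

Derivation:
Register before byte 3: 0x27
Byte 3: 0x9C
0x27 XOR 0x9C = 0xBB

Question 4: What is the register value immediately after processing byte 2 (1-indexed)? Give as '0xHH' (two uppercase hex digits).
Answer: 0x27

Derivation:
After byte 1 (0x20): reg=0xBF
After byte 2 (0xDF): reg=0x27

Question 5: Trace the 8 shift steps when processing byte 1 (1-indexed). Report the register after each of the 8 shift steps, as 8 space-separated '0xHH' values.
Answer: 0x13 0x26 0x4C 0x98 0x37 0x6E 0xDC 0xBF

Derivation:
Register before byte 1: 0xAA
After XOR with byte 0x20: 0x8A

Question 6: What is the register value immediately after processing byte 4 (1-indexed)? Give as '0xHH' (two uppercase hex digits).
After byte 1 (0x20): reg=0xBF
After byte 2 (0xDF): reg=0x27
After byte 3 (0x9C): reg=0x28
After byte 4 (0x32): reg=0x46

Answer: 0x46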